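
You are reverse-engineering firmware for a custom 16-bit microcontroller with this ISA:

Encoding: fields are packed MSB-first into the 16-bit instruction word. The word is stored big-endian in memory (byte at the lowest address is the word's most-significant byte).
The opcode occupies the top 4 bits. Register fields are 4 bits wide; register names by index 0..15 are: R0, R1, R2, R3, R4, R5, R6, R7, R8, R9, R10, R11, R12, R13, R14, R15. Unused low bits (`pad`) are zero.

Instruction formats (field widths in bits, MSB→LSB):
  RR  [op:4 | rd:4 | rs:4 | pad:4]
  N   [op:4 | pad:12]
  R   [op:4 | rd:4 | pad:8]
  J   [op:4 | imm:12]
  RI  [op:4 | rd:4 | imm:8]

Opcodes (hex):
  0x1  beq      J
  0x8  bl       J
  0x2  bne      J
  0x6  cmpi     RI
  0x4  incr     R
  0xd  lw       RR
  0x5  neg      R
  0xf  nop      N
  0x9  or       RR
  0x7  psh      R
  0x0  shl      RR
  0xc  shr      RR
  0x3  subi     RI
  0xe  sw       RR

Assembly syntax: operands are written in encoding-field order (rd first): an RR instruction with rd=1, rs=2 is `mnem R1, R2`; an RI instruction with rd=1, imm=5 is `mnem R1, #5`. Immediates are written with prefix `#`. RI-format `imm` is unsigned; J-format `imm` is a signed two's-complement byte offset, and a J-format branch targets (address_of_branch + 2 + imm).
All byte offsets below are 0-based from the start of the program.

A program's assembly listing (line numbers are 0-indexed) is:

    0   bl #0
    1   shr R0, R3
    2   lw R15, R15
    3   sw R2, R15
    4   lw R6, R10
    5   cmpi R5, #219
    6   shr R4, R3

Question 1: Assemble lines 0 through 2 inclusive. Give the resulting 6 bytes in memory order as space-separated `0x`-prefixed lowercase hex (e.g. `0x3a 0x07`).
0x80 0x00 0xc0 0x30 0xdf 0xf0

line 0 (bl): pack op=0x8:4|imm=0:12 = 0x8000; big→ 80 00
line 1 (shr): pack op=0xc:4|rd=0:4|rs=3:4|pad=0:4 = 0xc030; big→ c0 30
line 2 (lw): pack op=0xd:4|rd=15:4|rs=15:4|pad=0:4 = 0xdff0; big→ df f0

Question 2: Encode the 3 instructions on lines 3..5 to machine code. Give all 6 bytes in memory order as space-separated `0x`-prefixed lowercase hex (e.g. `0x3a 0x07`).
3. sw fields op=0xe:4|rd=2:4|rs=15:4|pad=0:4 → word e2f0h → e2 f0
4. lw fields op=0xd:4|rd=6:4|rs=10:4|pad=0:4 → word d6a0h → d6 a0
5. cmpi fields op=0x6:4|rd=5:4|imm=219:8 → word 65dbh → 65 db

0xe2 0xf0 0xd6 0xa0 0x65 0xdb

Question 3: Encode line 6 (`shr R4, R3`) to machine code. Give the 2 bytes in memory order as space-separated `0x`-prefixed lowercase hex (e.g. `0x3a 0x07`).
line 6 (shr): pack op=0xc:4|rd=4:4|rs=3:4|pad=0:4 = 0xc430; big→ c4 30

0xc4 0x30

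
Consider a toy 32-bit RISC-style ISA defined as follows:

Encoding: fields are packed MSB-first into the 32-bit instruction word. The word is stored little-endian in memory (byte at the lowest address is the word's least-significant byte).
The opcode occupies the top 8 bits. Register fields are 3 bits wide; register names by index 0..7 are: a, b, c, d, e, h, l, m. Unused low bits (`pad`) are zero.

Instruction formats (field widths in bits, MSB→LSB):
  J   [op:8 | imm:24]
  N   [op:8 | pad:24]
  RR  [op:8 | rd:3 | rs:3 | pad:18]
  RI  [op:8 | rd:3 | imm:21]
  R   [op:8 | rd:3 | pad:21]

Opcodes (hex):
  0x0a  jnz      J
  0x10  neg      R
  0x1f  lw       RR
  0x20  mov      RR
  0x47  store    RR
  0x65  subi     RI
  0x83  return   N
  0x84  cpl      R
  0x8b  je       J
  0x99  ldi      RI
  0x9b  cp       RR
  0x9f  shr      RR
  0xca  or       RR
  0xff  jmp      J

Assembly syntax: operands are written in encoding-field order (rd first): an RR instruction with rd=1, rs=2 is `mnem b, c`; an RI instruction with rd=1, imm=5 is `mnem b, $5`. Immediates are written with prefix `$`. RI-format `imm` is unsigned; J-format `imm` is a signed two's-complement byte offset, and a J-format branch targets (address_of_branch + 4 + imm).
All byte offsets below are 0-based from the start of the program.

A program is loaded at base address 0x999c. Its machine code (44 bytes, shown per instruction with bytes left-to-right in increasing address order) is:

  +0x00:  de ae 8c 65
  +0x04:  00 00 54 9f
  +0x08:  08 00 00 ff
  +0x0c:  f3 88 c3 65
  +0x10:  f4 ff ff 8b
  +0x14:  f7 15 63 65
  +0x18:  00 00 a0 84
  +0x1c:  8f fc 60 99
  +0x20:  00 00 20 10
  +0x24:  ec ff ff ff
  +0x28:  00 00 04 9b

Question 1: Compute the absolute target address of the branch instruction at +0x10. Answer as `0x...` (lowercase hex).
0x99a4

@+10  little-endian(f4 ff ff 8b) = 0x8bfffff4
  opcode bits[31:24]=0x8b: je/J
  [23:0] imm=16777204 (s24→-12) = $-12
  target = base 0x999c + off 0x10 + 4 + imm -12 = 0x99a4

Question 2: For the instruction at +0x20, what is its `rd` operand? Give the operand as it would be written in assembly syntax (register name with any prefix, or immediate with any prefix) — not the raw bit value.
off 0x20: read 00 00 20 10 as little → 0x10200000
  top 8b → 0x10 → neg [R]
  rd@[23:21]=0x1 ⇒ b

b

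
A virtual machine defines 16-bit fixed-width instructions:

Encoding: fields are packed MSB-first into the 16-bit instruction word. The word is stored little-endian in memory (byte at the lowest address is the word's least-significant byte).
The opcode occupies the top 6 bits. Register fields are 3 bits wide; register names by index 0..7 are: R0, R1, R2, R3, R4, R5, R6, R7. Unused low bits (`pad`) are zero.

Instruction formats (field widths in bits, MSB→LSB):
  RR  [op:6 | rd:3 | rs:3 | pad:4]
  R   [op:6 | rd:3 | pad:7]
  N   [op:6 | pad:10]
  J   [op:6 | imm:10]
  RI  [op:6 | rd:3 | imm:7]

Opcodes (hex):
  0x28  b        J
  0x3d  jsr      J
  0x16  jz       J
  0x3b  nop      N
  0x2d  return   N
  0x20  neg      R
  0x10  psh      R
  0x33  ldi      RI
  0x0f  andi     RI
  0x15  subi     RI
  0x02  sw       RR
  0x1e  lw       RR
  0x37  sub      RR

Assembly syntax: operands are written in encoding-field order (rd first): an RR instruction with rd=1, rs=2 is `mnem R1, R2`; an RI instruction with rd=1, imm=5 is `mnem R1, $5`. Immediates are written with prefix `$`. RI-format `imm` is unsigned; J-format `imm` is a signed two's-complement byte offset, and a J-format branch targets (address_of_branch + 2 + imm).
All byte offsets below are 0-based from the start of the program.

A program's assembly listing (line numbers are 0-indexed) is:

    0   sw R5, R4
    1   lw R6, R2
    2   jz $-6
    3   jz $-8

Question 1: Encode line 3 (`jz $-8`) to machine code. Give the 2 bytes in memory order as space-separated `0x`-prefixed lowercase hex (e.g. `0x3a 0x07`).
0xf8 0x5b

line 3 (jz): pack op=0x16:6|imm=-8:10 = 0x5bf8; little→ f8 5b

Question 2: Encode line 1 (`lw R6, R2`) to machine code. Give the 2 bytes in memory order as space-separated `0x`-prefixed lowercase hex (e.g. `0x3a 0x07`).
0x20 0x7b

L1: lw op=0x1e:6|rd=6:3|rs=2:3|pad=0:4 ⇒ 0x7b20 ⇒ little 20 7b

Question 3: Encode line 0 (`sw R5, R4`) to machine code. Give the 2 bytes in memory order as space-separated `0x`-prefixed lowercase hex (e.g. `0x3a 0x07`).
line 0 (sw): pack op=0x2:6|rd=5:3|rs=4:3|pad=0:4 = 0x0ac0; little→ c0 0a

0xc0 0x0a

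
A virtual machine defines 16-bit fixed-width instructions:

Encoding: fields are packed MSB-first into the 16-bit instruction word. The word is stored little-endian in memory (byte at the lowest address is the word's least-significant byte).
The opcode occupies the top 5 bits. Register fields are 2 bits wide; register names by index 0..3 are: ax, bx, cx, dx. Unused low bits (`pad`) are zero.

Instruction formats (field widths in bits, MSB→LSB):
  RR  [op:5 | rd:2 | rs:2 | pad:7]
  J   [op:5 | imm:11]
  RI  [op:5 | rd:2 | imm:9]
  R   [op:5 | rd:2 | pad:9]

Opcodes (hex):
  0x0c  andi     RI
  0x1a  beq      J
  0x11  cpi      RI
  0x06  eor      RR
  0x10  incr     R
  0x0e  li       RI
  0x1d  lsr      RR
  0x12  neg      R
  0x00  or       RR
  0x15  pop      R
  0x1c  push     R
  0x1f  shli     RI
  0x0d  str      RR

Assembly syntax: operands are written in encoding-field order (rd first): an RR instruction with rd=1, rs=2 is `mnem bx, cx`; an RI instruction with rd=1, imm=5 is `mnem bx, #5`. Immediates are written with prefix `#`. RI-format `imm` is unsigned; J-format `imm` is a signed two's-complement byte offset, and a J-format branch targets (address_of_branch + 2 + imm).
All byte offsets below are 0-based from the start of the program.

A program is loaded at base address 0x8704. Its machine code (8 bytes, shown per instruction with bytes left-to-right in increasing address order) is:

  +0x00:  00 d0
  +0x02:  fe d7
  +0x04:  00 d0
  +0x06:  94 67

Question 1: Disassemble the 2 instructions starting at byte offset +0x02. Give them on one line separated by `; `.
beq #-2; beq #0

+0x02: fe d7 ⇒ word 0xd7fe (little)
  top 5b → 0x1a → beq [J]
  imm@[10:0]=0x7fe (s11→-2) ⇒ #-2
+0x04: 00 d0 ⇒ word 0xd000 (little)
  top 5b → 0x1a → beq [J]
  imm@[10:0]=0x0 ⇒ #0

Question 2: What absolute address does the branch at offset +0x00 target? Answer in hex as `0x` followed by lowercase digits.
0x8706

[00] 00 d0 → 0xd000
  opcode bits[15:11]=0x1a: beq/J
  [10:0] imm=0 = #0
  target = base 0x8704 + off 0x00 + 2 + imm 0 = 0x8706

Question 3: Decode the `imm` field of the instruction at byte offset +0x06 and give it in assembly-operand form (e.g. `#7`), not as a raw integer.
#404

+0x06: 94 67 ⇒ word 0x6794 (little)
  opcode bits[15:11]=0xc: andi/RI
  rd@[10:9]=0x3 ⇒ dx
  imm@[8:0]=0x194 ⇒ #404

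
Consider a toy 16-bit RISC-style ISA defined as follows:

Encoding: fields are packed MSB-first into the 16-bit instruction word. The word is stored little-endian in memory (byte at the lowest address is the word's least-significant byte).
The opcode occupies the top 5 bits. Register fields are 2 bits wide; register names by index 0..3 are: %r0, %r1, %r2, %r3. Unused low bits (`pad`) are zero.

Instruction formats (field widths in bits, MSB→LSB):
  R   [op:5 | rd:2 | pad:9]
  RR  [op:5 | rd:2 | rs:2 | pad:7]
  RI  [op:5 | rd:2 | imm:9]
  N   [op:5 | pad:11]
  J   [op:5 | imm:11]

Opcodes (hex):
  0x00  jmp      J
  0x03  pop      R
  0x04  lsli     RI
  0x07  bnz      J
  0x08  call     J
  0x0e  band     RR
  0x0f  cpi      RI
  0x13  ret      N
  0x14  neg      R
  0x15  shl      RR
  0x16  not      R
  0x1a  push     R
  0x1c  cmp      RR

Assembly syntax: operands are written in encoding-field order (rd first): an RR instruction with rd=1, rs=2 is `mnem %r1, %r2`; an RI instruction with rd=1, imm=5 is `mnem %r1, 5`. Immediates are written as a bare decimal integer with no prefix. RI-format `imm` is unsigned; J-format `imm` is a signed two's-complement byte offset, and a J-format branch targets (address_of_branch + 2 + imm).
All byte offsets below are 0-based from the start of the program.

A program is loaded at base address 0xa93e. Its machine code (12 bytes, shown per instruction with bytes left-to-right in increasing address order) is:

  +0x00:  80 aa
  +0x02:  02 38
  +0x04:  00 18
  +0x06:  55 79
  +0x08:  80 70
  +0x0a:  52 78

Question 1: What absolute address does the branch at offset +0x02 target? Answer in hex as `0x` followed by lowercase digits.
[02] 02 38 → 0x3802
  opcode bits[15:11]=0x7: bnz/J
  imm@[10:0]=0x2 ⇒ 2
  target = base 0xa93e + off 0x02 + 2 + imm 2 = 0xa944

0xa944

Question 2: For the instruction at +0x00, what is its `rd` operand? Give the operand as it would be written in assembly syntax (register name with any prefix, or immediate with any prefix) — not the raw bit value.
%r1

@+00  little-endian(80 aa) = 0xaa80
  top 5b → 0x15 → shl [RR]
  rd@[10:9]=0x1 ⇒ %r1
  rs@[8:7]=0x1 ⇒ %r1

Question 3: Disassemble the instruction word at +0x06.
cpi %r0, 341

@+06  little-endian(55 79) = 0x7955
  top 5b → 0xf → cpi [RI]
  [10:9] rd=0 = %r0
  [8:0] imm=341 = 341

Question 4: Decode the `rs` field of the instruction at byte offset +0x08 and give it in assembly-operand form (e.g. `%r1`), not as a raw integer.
%r1

@+08  little-endian(80 70) = 0x7080
  opcode bits[15:11]=0xe: band/RR
  [10:9] rd=0 = %r0
  [8:7] rs=1 = %r1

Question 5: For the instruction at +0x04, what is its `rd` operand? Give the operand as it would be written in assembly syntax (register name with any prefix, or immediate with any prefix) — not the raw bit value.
%r0

off 0x04: read 00 18 as little → 0x1800
  opcode bits[15:11]=0x3: pop/R
  rd: (w>>9)&0x3=0x0 → %r0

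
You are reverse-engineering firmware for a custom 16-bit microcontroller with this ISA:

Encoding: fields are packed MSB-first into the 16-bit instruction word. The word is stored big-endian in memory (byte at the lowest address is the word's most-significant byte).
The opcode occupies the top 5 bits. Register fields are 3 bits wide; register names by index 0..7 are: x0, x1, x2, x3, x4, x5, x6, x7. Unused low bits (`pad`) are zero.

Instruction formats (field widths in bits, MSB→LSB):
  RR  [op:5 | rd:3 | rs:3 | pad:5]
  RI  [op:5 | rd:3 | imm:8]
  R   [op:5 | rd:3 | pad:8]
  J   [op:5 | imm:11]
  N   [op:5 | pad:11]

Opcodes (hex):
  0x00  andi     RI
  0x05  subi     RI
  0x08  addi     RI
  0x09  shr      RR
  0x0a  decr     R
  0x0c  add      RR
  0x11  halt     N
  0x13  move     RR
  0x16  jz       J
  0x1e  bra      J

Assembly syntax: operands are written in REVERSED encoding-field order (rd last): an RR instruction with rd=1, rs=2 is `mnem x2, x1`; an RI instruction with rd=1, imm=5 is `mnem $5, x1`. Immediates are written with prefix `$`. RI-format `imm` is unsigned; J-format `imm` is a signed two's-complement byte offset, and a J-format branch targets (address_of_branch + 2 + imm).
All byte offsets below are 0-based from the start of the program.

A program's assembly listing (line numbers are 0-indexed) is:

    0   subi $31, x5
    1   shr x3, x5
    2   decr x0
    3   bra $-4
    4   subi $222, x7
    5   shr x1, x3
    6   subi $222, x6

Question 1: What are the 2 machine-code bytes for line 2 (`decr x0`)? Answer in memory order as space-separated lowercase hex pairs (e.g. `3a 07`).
50 00

line 2 (decr): pack op=0xa:5|rd=0:3|pad=0:8 = 0x5000; big→ 50 00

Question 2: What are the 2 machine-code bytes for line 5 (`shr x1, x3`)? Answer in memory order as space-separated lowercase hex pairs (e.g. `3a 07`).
L5: shr op=0x9:5|rd=3:3|rs=1:3|pad=0:5 ⇒ 0x4b20 ⇒ big 4b 20

4b 20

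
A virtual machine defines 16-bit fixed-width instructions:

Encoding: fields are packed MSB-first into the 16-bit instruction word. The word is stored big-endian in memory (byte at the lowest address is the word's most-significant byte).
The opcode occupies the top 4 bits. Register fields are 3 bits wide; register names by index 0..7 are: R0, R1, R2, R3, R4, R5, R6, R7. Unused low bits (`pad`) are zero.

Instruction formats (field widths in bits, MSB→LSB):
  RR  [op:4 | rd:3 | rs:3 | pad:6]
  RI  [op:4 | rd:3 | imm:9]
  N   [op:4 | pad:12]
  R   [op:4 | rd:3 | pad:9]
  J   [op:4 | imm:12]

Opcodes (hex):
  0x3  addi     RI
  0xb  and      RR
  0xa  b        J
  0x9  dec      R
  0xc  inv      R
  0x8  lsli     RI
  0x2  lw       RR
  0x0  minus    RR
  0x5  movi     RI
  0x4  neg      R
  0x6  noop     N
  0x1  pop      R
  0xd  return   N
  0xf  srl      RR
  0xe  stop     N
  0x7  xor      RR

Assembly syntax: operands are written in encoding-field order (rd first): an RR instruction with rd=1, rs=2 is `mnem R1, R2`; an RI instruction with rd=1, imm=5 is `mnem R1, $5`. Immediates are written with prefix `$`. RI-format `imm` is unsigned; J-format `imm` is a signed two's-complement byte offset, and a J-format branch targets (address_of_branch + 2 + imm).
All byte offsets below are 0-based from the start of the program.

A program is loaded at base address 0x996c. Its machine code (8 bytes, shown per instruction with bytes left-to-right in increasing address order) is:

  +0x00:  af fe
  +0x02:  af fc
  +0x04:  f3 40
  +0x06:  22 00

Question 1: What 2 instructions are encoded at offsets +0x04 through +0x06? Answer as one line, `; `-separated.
@+04  big-endian(f3 40) = 0xf340
  top 4b → 0xf → srl [RR]
  [11:9] rd=1 = R1
  [8:6] rs=5 = R5
@+06  big-endian(22 00) = 0x2200
  top 4b → 0x2 → lw [RR]
  [11:9] rd=1 = R1
  [8:6] rs=0 = R0

srl R1, R5; lw R1, R0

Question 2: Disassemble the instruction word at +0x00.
b $-2

@+00  big-endian(af fe) = 0xaffe
  op=0xaffe>>12=0xa ⇒ b (J)
  imm: (w>>0)&0xfff=0xffe (s12→-2) → $-2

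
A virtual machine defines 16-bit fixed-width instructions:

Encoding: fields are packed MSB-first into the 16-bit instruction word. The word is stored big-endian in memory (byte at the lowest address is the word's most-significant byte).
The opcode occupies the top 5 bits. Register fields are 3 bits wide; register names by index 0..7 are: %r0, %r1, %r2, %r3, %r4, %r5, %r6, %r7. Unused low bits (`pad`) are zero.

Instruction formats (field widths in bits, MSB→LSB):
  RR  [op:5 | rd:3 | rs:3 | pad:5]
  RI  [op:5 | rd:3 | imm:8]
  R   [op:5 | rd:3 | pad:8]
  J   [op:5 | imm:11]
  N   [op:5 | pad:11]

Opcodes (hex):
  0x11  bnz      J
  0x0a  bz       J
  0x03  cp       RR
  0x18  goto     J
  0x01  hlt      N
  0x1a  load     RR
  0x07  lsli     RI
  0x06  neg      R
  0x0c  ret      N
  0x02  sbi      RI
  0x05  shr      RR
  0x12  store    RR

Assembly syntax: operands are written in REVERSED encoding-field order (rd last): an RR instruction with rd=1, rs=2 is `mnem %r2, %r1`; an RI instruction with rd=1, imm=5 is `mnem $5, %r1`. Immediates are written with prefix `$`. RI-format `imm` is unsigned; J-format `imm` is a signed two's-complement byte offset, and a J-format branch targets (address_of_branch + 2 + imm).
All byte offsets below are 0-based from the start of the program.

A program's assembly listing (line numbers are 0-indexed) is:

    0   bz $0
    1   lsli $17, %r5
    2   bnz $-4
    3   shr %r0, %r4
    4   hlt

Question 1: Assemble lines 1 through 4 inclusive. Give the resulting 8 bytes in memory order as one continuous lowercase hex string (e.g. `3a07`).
1. lsli fields op=0x7:5|rd=5:3|imm=17:8 → word 3d11h → 3d 11
2. bnz fields op=0x11:5|imm=-4:11 → word 8ffch → 8f fc
3. shr fields op=0x5:5|rd=4:3|rs=0:3|pad=0:5 → word 2c00h → 2c 00
4. hlt fields op=0x1:5|pad=0:11 → word 0800h → 08 00

3d118ffc2c000800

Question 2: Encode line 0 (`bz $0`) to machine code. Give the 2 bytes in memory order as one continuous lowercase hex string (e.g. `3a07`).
line 0 (bz): pack op=0xa:5|imm=0:11 = 0x5000; big→ 50 00

5000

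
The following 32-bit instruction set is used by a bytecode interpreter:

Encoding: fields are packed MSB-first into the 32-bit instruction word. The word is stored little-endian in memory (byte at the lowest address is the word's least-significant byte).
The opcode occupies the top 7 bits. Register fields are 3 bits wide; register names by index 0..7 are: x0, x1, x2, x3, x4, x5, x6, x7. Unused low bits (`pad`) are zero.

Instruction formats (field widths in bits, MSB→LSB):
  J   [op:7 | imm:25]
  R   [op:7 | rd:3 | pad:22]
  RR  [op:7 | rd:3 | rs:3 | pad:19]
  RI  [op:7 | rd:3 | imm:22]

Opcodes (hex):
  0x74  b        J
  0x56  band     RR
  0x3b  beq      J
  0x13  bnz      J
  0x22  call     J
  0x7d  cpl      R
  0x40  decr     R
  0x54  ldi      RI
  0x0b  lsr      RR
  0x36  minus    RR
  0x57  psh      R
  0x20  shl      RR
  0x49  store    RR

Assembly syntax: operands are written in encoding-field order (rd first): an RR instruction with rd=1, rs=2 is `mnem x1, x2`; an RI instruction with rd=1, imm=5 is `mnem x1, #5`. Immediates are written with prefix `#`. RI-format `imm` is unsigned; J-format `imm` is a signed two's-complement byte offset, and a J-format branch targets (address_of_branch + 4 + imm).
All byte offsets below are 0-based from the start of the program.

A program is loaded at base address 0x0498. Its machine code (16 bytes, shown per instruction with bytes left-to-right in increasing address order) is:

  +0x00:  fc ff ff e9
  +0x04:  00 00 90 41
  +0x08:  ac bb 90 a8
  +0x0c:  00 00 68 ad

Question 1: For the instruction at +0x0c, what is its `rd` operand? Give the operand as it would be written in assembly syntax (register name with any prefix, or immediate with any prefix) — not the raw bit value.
x5

[0c] 00 00 68 ad → 0xad680000
  opcode bits[31:25]=0x56: band/RR
  rd@[24:22]=0x5 ⇒ x5
  rs@[21:19]=0x5 ⇒ x5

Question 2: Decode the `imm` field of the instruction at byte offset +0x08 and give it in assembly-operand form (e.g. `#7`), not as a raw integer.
@+08  little-endian(ac bb 90 a8) = 0xa890bbac
  opcode bits[31:25]=0x54: ldi/RI
  [24:22] rd=2 = x2
  [21:0] imm=1096620 = #1096620

#1096620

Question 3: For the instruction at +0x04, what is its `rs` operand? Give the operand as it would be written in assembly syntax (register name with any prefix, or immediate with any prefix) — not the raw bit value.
x2

off 0x04: read 00 00 90 41 as little → 0x41900000
  op=0x41900000>>25=0x20 ⇒ shl (RR)
  rd@[24:22]=0x6 ⇒ x6
  rs@[21:19]=0x2 ⇒ x2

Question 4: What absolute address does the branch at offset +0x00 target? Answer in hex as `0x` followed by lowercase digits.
0x0498

+0x00: fc ff ff e9 ⇒ word 0xe9fffffc (little)
  top 7b → 0x74 → b [J]
  imm: (w>>0)&0x1ffffff=0x1fffffc (s25→-4) → #-4
  target = base 0x0498 + off 0x00 + 4 + imm -4 = 0x0498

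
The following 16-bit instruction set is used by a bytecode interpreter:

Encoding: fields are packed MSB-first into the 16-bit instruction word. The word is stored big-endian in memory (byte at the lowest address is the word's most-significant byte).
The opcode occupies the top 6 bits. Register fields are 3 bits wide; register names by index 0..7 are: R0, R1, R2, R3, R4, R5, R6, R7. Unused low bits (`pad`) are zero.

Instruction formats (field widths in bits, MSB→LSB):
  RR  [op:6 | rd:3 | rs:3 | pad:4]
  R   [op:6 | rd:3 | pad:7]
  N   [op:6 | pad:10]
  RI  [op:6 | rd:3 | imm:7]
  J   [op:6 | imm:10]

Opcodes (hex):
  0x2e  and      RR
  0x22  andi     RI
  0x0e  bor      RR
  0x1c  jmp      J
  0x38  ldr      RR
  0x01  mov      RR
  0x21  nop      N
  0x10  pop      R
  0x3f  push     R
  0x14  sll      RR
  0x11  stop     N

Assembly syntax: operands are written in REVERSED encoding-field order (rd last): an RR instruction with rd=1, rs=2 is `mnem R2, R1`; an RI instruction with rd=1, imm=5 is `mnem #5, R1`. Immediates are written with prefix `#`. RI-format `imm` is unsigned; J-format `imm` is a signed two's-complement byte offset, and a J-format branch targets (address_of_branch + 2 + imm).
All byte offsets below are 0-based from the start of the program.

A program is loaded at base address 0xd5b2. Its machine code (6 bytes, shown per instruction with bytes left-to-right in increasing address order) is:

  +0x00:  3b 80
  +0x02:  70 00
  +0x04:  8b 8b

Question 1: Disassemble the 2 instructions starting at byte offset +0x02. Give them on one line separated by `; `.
@+02  big-endian(70 00) = 0x7000
  top 6b → 0x1c → jmp [J]
  imm: (w>>0)&0x3ff=0x0 → #0
@+04  big-endian(8b 8b) = 0x8b8b
  top 6b → 0x22 → andi [RI]
  rd: (w>>7)&0x7=0x7 → R7
  imm: (w>>0)&0x7f=0xb → #11

jmp #0; andi #11, R7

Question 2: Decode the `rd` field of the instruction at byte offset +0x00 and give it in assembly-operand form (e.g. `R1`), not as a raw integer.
@+00  big-endian(3b 80) = 0x3b80
  op=0x3b80>>10=0xe ⇒ bor (RR)
  rd@[9:7]=0x7 ⇒ R7
  rs@[6:4]=0x0 ⇒ R0

R7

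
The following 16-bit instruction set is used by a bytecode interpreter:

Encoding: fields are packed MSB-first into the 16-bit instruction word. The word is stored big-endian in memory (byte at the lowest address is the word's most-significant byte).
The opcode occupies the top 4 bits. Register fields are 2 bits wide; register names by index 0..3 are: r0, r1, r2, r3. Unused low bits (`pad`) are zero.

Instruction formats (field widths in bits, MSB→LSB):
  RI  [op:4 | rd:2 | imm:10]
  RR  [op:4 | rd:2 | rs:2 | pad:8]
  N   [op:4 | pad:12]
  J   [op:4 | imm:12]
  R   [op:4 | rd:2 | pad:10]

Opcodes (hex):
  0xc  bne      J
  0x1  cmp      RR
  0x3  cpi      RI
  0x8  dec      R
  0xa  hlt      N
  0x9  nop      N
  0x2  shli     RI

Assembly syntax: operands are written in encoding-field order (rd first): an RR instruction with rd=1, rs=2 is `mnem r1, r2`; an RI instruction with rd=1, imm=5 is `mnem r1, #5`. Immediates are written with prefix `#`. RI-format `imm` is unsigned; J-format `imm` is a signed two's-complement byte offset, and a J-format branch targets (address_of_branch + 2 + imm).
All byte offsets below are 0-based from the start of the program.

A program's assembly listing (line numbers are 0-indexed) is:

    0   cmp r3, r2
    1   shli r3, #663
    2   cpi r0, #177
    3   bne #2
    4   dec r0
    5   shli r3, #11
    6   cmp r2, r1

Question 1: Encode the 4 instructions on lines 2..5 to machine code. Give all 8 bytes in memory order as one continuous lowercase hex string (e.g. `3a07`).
30b1c00280002c0b

L2: cpi op=0x3:4|rd=0:2|imm=177:10 ⇒ 0x30b1 ⇒ big 30 b1
L3: bne op=0xc:4|imm=2:12 ⇒ 0xc002 ⇒ big c0 02
L4: dec op=0x8:4|rd=0:2|pad=0:10 ⇒ 0x8000 ⇒ big 80 00
L5: shli op=0x2:4|rd=3:2|imm=11:10 ⇒ 0x2c0b ⇒ big 2c 0b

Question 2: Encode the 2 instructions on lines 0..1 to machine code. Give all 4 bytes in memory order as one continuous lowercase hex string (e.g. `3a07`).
1e002e97

line 0 (cmp): pack op=0x1:4|rd=3:2|rs=2:2|pad=0:8 = 0x1e00; big→ 1e 00
line 1 (shli): pack op=0x2:4|rd=3:2|imm=663:10 = 0x2e97; big→ 2e 97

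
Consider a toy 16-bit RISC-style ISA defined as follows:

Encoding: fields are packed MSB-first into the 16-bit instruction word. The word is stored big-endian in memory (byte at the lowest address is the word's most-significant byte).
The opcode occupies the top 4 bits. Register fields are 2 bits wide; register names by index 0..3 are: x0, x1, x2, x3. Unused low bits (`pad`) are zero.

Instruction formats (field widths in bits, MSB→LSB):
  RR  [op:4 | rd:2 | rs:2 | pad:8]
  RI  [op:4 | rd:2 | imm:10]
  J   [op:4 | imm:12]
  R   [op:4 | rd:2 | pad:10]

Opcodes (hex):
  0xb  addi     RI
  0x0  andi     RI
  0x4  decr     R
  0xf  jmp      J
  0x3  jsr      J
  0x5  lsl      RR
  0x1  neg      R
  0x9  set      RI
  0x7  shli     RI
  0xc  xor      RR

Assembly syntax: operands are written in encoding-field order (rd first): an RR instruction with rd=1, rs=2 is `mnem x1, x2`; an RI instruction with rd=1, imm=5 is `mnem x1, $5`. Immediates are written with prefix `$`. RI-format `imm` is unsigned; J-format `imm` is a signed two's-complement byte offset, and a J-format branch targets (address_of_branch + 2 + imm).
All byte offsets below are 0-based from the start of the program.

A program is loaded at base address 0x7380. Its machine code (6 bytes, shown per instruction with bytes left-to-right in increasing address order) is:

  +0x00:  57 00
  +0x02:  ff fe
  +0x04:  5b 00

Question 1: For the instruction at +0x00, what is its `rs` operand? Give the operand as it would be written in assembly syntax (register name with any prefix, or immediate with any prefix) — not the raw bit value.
x3

@+00  big-endian(57 00) = 0x5700
  op=0x5700>>12=0x5 ⇒ lsl (RR)
  rd@[11:10]=0x1 ⇒ x1
  rs@[9:8]=0x3 ⇒ x3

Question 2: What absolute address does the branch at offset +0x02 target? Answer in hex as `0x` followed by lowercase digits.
0x7382

[02] ff fe → 0xfffe
  top 4b → 0xf → jmp [J]
  [11:0] imm=4094 (s12→-2) = $-2
  target = base 0x7380 + off 0x02 + 2 + imm -2 = 0x7382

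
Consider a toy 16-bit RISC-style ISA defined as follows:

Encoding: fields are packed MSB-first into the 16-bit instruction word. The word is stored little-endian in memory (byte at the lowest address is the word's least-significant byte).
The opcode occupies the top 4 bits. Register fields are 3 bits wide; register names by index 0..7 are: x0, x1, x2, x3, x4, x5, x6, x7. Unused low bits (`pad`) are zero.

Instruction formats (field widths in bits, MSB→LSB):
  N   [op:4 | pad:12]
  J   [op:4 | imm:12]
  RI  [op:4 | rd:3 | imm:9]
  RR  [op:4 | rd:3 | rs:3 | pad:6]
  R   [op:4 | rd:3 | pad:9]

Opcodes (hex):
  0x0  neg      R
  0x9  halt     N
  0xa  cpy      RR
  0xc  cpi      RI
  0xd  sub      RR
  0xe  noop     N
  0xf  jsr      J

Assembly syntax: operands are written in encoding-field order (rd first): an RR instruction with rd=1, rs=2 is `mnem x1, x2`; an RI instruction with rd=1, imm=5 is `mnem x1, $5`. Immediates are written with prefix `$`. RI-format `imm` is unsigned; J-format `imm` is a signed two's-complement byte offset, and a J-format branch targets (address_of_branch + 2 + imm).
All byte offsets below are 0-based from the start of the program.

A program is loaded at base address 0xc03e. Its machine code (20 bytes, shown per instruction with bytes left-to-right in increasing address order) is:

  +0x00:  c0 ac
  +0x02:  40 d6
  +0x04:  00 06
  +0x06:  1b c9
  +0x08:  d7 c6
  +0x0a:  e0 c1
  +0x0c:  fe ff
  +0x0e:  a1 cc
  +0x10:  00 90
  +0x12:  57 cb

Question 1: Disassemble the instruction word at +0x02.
sub x3, x1

[02] 40 d6 → 0xd640
  top 4b → 0xd → sub [RR]
  rd@[11:9]=0x3 ⇒ x3
  rs@[8:6]=0x1 ⇒ x1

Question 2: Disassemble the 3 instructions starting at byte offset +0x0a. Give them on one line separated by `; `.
cpi x0, $480; jsr $-2; cpi x6, $161

@+0a  little-endian(e0 c1) = 0xc1e0
  opcode bits[15:12]=0xc: cpi/RI
  rd: (w>>9)&0x7=0x0 → x0
  imm: (w>>0)&0x1ff=0x1e0 → $480
@+0c  little-endian(fe ff) = 0xfffe
  opcode bits[15:12]=0xf: jsr/J
  imm: (w>>0)&0xfff=0xffe (s12→-2) → $-2
@+0e  little-endian(a1 cc) = 0xcca1
  opcode bits[15:12]=0xc: cpi/RI
  rd: (w>>9)&0x7=0x6 → x6
  imm: (w>>0)&0x1ff=0xa1 → $161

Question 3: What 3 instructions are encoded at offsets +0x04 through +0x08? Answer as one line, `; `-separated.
[04] 00 06 → 0x0600
  op=0x0600>>12=0x0 ⇒ neg (R)
  [11:9] rd=3 = x3
[06] 1b c9 → 0xc91b
  op=0xc91b>>12=0xc ⇒ cpi (RI)
  [11:9] rd=4 = x4
  [8:0] imm=283 = $283
[08] d7 c6 → 0xc6d7
  op=0xc6d7>>12=0xc ⇒ cpi (RI)
  [11:9] rd=3 = x3
  [8:0] imm=215 = $215

neg x3; cpi x4, $283; cpi x3, $215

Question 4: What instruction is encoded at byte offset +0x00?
cpy x6, x3

off 0x00: read c0 ac as little → 0xacc0
  op=0xacc0>>12=0xa ⇒ cpy (RR)
  rd@[11:9]=0x6 ⇒ x6
  rs@[8:6]=0x3 ⇒ x3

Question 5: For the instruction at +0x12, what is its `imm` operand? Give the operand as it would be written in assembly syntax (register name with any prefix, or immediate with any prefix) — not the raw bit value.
+0x12: 57 cb ⇒ word 0xcb57 (little)
  opcode bits[15:12]=0xc: cpi/RI
  rd: (w>>9)&0x7=0x5 → x5
  imm: (w>>0)&0x1ff=0x157 → $343

$343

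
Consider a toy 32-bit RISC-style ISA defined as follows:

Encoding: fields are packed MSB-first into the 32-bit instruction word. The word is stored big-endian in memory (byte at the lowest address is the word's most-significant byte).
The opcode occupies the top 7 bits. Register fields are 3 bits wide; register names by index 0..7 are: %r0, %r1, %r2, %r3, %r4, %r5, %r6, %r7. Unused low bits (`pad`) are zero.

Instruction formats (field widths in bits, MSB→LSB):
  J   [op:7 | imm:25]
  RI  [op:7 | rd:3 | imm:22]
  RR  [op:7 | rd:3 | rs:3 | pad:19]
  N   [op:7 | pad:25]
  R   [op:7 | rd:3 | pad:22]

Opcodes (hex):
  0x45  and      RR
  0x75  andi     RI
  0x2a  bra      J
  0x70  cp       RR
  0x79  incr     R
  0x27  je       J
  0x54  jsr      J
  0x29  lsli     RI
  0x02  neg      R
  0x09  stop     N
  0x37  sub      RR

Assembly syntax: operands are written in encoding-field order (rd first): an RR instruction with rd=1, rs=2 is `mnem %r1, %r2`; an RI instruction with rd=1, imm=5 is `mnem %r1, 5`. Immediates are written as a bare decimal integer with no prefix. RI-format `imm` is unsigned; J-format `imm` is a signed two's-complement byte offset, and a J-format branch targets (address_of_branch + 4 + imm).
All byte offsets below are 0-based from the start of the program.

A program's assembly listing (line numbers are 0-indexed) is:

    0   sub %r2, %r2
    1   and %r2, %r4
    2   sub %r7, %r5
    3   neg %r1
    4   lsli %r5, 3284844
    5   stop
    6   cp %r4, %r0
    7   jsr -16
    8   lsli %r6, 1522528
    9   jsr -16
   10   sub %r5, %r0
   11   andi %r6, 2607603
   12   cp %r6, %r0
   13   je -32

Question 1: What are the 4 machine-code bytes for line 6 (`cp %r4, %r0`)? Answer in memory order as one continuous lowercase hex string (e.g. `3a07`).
line 6 (cp): pack op=0x70:7|rd=4:3|rs=0:3|pad=0:19 = 0xe1000000; big→ e1 00 00 00

e1000000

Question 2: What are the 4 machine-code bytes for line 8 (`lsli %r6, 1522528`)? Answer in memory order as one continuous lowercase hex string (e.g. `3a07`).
L8: lsli op=0x29:7|rd=6:3|imm=1522528:22 ⇒ 0x53973b60 ⇒ big 53 97 3b 60

53973b60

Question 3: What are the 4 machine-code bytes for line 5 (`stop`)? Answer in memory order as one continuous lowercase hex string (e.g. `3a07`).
12000000

5. stop fields op=0x9:7|pad=0:25 → word 12000000h → 12 00 00 00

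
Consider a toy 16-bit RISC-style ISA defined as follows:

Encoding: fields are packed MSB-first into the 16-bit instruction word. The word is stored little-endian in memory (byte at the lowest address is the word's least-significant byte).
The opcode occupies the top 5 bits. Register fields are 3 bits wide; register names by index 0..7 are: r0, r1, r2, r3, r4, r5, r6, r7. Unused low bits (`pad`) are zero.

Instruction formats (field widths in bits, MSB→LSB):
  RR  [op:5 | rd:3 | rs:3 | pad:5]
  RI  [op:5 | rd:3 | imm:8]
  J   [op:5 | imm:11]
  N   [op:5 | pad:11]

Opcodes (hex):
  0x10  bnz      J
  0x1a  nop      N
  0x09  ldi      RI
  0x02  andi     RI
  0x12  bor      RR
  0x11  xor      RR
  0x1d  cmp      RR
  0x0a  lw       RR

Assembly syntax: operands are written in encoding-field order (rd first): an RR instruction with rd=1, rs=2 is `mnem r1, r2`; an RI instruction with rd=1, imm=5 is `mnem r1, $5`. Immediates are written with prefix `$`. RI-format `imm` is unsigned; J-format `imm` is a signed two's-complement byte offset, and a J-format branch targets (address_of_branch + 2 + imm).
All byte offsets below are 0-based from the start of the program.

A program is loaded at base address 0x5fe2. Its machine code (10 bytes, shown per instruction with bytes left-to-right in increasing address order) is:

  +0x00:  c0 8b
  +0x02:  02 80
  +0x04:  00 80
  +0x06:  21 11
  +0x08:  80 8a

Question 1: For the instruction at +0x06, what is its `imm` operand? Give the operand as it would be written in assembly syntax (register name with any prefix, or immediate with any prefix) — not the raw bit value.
@+06  little-endian(21 11) = 0x1121
  opcode bits[15:11]=0x2: andi/RI
  rd: (w>>8)&0x7=0x1 → r1
  imm: (w>>0)&0xff=0x21 → $33

$33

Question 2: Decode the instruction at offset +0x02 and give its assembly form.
bnz $2

off 0x02: read 02 80 as little → 0x8002
  opcode bits[15:11]=0x10: bnz/J
  [10:0] imm=2 = $2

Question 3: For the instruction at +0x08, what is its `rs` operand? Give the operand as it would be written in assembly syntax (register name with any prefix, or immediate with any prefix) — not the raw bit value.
r4

@+08  little-endian(80 8a) = 0x8a80
  op=0x8a80>>11=0x11 ⇒ xor (RR)
  [10:8] rd=2 = r2
  [7:5] rs=4 = r4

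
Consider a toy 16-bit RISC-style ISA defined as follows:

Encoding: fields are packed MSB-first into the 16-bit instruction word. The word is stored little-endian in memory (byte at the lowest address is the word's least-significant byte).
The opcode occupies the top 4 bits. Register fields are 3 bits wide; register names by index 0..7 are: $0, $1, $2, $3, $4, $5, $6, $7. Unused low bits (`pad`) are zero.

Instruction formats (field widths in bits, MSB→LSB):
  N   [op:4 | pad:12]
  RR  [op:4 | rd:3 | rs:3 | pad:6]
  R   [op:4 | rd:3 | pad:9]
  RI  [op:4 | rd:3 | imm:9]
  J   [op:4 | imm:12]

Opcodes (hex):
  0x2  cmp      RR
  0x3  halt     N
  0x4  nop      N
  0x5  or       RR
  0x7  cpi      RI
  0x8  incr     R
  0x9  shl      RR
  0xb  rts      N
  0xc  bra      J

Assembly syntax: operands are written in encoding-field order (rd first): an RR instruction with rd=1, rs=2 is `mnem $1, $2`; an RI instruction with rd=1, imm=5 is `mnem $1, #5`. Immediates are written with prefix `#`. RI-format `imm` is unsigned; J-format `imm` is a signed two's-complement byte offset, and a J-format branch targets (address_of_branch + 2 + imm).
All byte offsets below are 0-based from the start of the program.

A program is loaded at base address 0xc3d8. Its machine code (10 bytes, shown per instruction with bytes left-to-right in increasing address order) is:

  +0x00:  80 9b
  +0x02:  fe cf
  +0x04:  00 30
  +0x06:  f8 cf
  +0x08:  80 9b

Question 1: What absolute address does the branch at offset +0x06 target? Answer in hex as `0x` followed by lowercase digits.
+0x06: f8 cf ⇒ word 0xcff8 (little)
  op=0xcff8>>12=0xc ⇒ bra (J)
  imm@[11:0]=0xff8 (s12→-8) ⇒ #-8
  target = base 0xc3d8 + off 0x06 + 2 + imm -8 = 0xc3d8

0xc3d8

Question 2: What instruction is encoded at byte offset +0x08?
+0x08: 80 9b ⇒ word 0x9b80 (little)
  top 4b → 0x9 → shl [RR]
  rd@[11:9]=0x5 ⇒ $5
  rs@[8:6]=0x6 ⇒ $6

shl $5, $6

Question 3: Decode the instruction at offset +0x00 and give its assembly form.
shl $5, $6

off 0x00: read 80 9b as little → 0x9b80
  opcode bits[15:12]=0x9: shl/RR
  rd: (w>>9)&0x7=0x5 → $5
  rs: (w>>6)&0x7=0x6 → $6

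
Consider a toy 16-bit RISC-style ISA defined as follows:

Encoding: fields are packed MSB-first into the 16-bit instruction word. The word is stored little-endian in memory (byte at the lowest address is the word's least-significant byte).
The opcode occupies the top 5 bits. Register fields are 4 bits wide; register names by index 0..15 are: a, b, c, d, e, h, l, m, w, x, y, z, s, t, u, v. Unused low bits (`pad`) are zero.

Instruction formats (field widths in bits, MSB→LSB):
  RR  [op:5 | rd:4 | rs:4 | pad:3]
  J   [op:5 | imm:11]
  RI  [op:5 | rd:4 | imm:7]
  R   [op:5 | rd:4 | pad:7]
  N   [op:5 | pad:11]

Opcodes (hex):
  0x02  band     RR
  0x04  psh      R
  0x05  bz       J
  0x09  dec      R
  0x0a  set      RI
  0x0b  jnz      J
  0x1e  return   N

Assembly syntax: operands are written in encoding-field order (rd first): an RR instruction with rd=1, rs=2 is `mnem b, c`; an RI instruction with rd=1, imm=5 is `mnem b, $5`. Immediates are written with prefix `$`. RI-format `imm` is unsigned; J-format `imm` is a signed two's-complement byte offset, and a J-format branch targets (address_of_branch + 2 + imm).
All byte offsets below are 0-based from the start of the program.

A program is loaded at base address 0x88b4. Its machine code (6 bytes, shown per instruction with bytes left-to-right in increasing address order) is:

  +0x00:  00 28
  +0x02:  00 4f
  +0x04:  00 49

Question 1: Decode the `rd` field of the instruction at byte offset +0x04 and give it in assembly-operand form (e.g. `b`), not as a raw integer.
@+04  little-endian(00 49) = 0x4900
  top 5b → 0x9 → dec [R]
  [10:7] rd=2 = c

c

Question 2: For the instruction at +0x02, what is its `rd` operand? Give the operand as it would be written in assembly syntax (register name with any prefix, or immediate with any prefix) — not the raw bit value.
u

[02] 00 4f → 0x4f00
  opcode bits[15:11]=0x9: dec/R
  rd@[10:7]=0xe ⇒ u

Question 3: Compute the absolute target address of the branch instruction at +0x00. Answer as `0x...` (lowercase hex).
[00] 00 28 → 0x2800
  top 5b → 0x5 → bz [J]
  [10:0] imm=0 = $0
  target = base 0x88b4 + off 0x00 + 2 + imm 0 = 0x88b6

0x88b6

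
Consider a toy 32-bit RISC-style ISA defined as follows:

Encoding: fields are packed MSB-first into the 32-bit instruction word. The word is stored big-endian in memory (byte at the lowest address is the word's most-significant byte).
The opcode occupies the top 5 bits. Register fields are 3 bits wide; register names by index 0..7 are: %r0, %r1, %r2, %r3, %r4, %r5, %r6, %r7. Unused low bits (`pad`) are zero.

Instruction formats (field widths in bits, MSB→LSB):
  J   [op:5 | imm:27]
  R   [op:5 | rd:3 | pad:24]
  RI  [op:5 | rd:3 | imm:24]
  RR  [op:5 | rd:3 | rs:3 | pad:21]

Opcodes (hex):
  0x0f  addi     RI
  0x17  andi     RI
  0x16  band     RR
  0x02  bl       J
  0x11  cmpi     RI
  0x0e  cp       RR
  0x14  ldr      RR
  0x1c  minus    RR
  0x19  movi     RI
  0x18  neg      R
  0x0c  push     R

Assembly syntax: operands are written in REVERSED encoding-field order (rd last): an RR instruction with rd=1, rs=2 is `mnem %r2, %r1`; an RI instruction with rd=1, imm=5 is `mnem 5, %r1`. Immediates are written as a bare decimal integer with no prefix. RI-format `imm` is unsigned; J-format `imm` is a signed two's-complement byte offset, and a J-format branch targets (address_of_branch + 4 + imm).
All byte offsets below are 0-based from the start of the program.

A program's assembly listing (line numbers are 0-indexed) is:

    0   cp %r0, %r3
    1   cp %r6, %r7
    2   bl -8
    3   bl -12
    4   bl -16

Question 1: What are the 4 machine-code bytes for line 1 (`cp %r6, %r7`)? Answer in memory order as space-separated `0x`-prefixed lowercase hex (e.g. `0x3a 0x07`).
0x77 0xc0 0x00 0x00

line 1 (cp): pack op=0xe:5|rd=7:3|rs=6:3|pad=0:21 = 0x77c00000; big→ 77 c0 00 00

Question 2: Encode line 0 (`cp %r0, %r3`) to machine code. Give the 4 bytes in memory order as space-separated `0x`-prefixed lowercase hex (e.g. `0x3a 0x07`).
0x73 0x00 0x00 0x00

L0: cp op=0xe:5|rd=3:3|rs=0:3|pad=0:21 ⇒ 0x73000000 ⇒ big 73 00 00 00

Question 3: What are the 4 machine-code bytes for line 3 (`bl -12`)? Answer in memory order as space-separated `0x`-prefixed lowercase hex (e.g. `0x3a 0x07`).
L3: bl op=0x2:5|imm=-12:27 ⇒ 0x17fffff4 ⇒ big 17 ff ff f4

0x17 0xff 0xff 0xf4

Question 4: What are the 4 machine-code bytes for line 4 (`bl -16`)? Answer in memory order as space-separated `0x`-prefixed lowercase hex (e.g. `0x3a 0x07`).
0x17 0xff 0xff 0xf0

4. bl fields op=0x2:5|imm=-16:27 → word 17fffff0h → 17 ff ff f0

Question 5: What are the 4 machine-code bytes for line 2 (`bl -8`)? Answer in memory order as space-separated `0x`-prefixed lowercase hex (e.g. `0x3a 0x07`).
0x17 0xff 0xff 0xf8

line 2 (bl): pack op=0x2:5|imm=-8:27 = 0x17fffff8; big→ 17 ff ff f8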